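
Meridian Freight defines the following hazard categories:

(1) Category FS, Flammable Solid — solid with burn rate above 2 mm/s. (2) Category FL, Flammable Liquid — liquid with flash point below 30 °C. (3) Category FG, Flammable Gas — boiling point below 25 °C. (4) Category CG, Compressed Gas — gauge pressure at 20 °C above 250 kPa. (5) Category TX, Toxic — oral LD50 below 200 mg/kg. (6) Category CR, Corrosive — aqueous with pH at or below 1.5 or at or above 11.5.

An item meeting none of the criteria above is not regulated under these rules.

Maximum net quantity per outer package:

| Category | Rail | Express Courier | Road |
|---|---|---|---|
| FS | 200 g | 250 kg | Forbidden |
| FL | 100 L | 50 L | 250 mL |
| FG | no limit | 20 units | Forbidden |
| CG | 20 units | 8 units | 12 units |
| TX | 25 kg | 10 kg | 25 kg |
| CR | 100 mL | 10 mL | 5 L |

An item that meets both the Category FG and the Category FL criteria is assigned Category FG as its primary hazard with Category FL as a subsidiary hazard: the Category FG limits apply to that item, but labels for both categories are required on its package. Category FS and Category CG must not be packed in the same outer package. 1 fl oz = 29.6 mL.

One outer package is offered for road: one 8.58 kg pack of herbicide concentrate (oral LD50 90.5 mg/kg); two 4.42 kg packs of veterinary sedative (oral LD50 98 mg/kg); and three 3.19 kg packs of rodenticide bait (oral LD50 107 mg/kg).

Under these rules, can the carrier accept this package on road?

No

Herbicide concentrate: oral LD50 90.5 mg/kg < 200 mg/kg → Category TX (Toxic).
Veterinary sedative: oral LD50 98 mg/kg < 200 mg/kg → Category TX (Toxic).
The rodenticide bait has oral LD50 107 mg/kg, which is < 200 mg/kg, so it is Category TX (Toxic).
Total Category TX: 8.58 kg + (two 4.42 kg packs = 8.84 kg) + (three 3.19 kg packs = 9.57 kg) = 26.99 kg.
That exceeds the Category TX road limit of 25 kg.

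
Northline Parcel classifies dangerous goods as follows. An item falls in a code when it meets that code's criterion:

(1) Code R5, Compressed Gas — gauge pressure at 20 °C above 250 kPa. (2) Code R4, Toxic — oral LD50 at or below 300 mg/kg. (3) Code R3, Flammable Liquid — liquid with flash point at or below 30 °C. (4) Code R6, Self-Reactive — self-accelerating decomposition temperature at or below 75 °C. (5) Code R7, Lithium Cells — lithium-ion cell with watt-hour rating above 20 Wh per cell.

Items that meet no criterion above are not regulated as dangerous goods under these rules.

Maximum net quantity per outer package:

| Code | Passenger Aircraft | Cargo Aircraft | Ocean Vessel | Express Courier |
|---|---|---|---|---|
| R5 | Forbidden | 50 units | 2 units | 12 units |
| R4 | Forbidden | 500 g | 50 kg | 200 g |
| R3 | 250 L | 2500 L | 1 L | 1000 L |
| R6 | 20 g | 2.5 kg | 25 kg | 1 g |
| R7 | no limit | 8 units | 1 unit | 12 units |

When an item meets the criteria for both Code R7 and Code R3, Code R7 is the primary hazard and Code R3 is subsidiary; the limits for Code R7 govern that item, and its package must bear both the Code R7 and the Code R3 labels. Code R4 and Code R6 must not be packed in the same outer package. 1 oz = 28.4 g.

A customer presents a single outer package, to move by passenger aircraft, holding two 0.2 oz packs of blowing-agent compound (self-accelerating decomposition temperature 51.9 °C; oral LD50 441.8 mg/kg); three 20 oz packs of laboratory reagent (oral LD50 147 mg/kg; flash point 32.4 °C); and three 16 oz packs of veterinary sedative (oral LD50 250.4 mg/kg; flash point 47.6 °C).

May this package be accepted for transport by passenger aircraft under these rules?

The blowing-agent compound has self-accelerating decomposition temperature 51.9 °C, which is ≤ 75 °C, so it is Code R6 (Self-Reactive).
Oral LD50 147 mg/kg meets the Code R4 criterion (Toxic), so the laboratory reagent is Code R4.
Veterinary sedative: oral LD50 250.4 mg/kg ≤ 300 mg/kg → Code R4 (Toxic).
Code R4 net quantity: (three 20 oz packs = 1.704 kg) + (three 16 oz packs = 1363.2 g) = 3067.2 g.
Code R4 is Forbidden by passenger aircraft.
Code R6 quantity: two 0.2 oz packs = 11.36 g.
11.36 g ≤ 20 g (passenger aircraft limit, Code R6) — within limit.
Code R4 and Code R6 may not share an outer package.

No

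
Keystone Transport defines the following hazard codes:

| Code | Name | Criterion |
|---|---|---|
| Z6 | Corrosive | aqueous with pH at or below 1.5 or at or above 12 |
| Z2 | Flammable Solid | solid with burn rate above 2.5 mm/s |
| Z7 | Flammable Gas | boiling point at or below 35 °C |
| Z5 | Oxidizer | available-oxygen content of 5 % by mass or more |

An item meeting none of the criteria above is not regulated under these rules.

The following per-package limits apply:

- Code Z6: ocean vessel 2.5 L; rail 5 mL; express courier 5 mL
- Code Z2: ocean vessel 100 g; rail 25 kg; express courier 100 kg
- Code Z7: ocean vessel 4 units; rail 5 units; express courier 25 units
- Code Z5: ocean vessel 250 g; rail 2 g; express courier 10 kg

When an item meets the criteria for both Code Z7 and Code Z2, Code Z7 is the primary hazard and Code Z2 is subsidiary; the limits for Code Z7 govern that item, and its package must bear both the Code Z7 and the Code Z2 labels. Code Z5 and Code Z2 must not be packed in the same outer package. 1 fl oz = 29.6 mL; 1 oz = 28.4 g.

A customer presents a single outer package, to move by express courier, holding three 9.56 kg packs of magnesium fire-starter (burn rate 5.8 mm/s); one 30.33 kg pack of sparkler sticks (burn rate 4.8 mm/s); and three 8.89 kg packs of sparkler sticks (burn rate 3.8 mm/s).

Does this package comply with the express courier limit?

With burn rate 5.8 mm/s (> 2.5 mm/s), the magnesium fire-starter falls in Code Z2.
The sparkler sticks have burn rate 4.8 mm/s, which is > 2.5 mm/s, so they are Code Z2 (Flammable Solid).
With burn rate 3.8 mm/s (> 2.5 mm/s), the sparkler sticks fall in Code Z2.
Code Z2 net quantity: (three 9.56 kg packs = 28.68 kg) + 30.33 kg + (three 8.89 kg packs = 26.67 kg) = 85.68 kg.
85.68 kg ≤ 100 kg (express courier limit, Code Z2) — within limit.

Yes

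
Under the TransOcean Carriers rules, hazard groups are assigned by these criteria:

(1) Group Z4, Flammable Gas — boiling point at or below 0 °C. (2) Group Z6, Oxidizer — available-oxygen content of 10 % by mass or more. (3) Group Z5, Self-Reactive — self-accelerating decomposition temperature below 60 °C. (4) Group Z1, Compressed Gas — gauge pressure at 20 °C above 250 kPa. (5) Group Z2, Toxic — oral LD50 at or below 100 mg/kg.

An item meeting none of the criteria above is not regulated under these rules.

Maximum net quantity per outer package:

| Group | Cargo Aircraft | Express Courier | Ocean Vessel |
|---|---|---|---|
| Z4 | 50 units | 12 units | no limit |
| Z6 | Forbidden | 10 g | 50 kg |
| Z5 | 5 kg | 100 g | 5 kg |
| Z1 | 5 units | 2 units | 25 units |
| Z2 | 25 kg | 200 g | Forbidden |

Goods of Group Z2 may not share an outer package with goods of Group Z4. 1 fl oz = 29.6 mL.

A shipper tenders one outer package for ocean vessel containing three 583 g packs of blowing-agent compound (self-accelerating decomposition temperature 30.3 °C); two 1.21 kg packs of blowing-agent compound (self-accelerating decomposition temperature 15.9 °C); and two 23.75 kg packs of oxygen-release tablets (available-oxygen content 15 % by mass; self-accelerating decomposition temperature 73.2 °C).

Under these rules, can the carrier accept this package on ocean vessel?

With self-accelerating decomposition temperature 30.3 °C (< 60 °C), the blowing-agent compound falls in Group Z5.
With self-accelerating decomposition temperature 15.9 °C (< 60 °C), the blowing-agent compound falls in Group Z5.
Available-oxygen content 15 % by mass meets the Group Z6 criterion (Oxidizer), so the oxygen-release tablets are Group Z6.
Total Group Z5: (three 583 g packs = 1.749 kg) + (two 1.21 kg packs = 2.42 kg) = 4.169 kg.
4.169 kg ≤ 5 kg (ocean vessel limit, Group Z5) — within limit.
Group Z6 quantity: two 23.75 kg packs = 47.5 kg.
That is within the Group Z6 ocean vessel limit of 50 kg.
The segregation rule (Group Z2 with Group Z4) does not apply to Group Z5 with Group Z6.
Every hazard group is within its ocean vessel limit and no segregation rule is violated.

Yes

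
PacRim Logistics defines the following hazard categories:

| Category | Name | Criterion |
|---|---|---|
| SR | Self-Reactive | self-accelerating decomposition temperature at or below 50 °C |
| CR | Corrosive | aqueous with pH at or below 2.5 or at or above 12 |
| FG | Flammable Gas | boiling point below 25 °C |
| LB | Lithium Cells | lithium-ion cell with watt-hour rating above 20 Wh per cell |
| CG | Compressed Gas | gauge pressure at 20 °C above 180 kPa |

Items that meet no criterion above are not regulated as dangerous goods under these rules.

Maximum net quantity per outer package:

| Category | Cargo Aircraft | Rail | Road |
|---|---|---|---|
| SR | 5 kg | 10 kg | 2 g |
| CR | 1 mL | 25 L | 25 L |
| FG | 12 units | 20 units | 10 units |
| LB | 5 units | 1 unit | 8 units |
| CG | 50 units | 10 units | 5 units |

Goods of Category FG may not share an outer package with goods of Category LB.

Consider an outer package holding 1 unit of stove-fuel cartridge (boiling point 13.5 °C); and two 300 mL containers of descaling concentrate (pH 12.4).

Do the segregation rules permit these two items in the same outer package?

Yes

With boiling point 13.5 °C (< 25 °C), the stove-fuel cartridge falls in Category FG.
pH 12.4 meets the Category CR criterion (Corrosive), so the descaling concentrate is Category CR.
No segregation rule bars Category FG with Category CR.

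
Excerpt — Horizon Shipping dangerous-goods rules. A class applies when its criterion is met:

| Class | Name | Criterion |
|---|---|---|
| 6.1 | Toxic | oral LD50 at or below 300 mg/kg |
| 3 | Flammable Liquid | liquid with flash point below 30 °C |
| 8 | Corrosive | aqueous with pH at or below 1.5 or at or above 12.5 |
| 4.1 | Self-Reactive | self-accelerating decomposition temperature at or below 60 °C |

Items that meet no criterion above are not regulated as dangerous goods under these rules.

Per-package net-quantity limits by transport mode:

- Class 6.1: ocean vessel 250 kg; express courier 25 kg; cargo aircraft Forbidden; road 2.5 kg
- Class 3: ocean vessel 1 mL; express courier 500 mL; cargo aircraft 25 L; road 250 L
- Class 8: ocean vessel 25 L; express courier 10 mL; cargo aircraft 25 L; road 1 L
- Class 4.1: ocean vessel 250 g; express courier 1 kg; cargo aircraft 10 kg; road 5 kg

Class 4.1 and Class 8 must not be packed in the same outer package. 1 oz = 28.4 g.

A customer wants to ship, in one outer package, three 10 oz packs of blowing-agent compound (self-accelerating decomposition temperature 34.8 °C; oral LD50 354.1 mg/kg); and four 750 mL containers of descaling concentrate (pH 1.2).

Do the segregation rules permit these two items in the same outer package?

With self-accelerating decomposition temperature 34.8 °C (≤ 60 °C), the blowing-agent compound falls in Class 4.1.
Descaling concentrate: pH 1.2 ≤ 1.5 → Class 8 (Corrosive).
Class 4.1 and Class 8 may not share an outer package.

No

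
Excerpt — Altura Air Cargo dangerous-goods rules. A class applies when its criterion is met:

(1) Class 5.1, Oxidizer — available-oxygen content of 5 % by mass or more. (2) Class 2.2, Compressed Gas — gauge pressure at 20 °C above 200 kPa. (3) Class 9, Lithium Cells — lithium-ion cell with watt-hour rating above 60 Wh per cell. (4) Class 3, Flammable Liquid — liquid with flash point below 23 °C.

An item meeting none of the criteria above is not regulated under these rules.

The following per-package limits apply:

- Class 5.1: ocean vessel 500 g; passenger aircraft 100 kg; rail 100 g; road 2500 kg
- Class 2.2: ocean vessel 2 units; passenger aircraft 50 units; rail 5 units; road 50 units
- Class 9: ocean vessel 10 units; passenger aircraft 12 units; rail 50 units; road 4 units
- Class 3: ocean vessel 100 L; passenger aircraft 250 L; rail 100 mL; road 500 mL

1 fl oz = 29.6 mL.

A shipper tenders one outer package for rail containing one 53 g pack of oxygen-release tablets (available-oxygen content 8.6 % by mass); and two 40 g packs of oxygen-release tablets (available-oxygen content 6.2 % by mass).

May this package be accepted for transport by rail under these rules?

No

Available-oxygen content 8.6 % by mass meets the Class 5.1 criterion (Oxidizer), so the oxygen-release tablets are Class 5.1.
Available-oxygen content 6.2 % by mass meets the Class 5.1 criterion (Oxidizer), so the oxygen-release tablets are Class 5.1.
Total Class 5.1: 53 g + (two 40 g packs = 80 g) = 133 g.
133 g exceeds the rail limit of 100 g for Class 5.1.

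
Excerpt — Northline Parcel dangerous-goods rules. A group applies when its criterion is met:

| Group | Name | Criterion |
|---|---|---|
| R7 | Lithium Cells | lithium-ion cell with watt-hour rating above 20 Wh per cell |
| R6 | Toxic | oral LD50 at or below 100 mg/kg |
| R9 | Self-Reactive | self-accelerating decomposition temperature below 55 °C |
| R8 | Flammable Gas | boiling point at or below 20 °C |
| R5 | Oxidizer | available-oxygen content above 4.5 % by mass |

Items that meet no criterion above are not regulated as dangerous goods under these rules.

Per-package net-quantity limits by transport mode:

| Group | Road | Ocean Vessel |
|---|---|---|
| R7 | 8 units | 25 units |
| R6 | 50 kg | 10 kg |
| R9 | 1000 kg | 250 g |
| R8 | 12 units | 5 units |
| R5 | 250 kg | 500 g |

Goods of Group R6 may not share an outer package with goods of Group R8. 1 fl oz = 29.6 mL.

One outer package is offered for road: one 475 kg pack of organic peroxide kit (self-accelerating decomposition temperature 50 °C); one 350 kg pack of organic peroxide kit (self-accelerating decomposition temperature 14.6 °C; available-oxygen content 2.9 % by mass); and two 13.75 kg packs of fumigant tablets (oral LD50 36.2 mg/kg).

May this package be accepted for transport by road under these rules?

Yes

Self-accelerating decomposition temperature 50 °C meets the Group R9 criterion (Self-Reactive), so the organic peroxide kit is Group R9.
With self-accelerating decomposition temperature 14.6 °C (< 55 °C), the organic peroxide kit falls in Group R9.
Fumigant tablets: oral LD50 36.2 mg/kg ≤ 100 mg/kg → Group R6 (Toxic).
Group R6 quantity: two 13.75 kg packs = 27.5 kg.
27.5 kg is within the road limit of 50 kg for Group R6.
Group R9 net quantity: 475 kg + 350 kg = 825 kg.
That is within the Group R9 road limit of 1000 kg.
The segregation rule (Group R6 with Group R8) does not apply to Group R6 with Group R9.
Every hazard group is within its road limit and no segregation rule is violated.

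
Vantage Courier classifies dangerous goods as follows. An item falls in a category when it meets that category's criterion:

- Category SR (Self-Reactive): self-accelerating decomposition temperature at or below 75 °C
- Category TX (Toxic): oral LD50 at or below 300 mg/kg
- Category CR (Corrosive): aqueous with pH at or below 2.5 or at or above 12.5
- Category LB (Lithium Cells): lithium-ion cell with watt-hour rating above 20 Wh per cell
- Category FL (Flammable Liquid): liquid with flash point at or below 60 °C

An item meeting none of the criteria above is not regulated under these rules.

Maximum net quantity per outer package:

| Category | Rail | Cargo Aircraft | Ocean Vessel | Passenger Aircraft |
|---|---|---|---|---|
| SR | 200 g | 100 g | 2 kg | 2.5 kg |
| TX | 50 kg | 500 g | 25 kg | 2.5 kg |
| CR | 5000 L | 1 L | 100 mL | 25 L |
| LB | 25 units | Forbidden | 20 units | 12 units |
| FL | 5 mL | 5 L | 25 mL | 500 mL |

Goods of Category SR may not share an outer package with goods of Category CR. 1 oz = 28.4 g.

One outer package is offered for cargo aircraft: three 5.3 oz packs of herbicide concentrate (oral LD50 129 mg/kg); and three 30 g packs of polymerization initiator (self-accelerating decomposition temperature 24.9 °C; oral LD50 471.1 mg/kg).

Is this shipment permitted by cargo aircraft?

Yes

Oral LD50 129 mg/kg meets the Category TX criterion (Toxic), so the herbicide concentrate is Category TX.
Self-accelerating decomposition temperature 24.9 °C meets the Category SR criterion (Self-Reactive), so the polymerization initiator is Category SR.
Category SR quantity: three 30 g packs = 90 g.
90 g ≤ 100 g (cargo aircraft limit, Category SR) — within limit.
Category TX quantity: three 5.3 oz packs = 451.56 g.
451.56 g ≤ 500 g (cargo aircraft limit, Category TX) — within limit.
The segregation rule (Category SR with Category CR) does not apply to Category SR with Category TX.
Every hazard category is within its cargo aircraft limit and no segregation rule is violated.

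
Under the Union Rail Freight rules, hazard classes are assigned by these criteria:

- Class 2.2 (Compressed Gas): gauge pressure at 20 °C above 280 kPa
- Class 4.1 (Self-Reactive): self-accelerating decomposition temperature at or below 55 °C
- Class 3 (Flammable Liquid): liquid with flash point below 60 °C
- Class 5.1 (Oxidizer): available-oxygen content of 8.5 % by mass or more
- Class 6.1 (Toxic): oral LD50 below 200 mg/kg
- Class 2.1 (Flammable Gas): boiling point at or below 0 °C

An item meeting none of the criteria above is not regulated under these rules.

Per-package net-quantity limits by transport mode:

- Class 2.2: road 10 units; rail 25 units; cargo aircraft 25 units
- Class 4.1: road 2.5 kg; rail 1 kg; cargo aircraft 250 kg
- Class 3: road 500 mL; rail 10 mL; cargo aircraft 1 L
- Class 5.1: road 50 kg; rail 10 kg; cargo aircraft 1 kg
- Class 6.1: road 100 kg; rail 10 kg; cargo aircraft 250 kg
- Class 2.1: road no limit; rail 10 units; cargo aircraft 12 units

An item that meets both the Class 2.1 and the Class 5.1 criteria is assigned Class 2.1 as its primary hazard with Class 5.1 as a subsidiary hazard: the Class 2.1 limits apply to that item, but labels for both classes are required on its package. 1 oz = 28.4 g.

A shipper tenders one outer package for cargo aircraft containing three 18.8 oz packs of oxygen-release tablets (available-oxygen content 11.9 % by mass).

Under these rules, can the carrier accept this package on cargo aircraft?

No

Available-oxygen content 11.9 % by mass meets the Class 5.1 criterion (Oxidizer), so the oxygen-release tablets are Class 5.1.
Class 5.1 quantity: three 18.8 oz packs = 1601.76 g.
That exceeds the Class 5.1 cargo aircraft limit of 1 kg.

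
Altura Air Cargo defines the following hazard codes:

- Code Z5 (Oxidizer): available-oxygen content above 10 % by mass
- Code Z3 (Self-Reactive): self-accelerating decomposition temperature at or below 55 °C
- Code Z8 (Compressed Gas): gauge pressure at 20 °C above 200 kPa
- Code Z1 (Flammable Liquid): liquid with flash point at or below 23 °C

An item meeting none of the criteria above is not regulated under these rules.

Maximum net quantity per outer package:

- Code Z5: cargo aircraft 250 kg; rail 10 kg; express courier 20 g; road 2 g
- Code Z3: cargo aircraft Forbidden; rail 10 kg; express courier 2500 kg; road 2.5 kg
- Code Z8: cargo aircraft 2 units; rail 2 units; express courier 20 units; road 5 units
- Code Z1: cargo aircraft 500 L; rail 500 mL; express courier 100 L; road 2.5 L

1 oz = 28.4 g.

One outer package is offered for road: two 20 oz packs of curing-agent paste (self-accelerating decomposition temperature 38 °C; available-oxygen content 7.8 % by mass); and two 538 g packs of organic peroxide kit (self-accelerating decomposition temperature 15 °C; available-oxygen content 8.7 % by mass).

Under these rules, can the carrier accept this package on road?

Yes

Self-accelerating decomposition temperature 38 °C meets the Code Z3 criterion (Self-Reactive), so the curing-agent paste is Code Z3.
With self-accelerating decomposition temperature 15 °C (≤ 55 °C), the organic peroxide kit falls in Code Z3.
Code Z3 net quantity: (two 20 oz packs = 1.136 kg) + (two 538 g packs = 1.076 kg) = 2.212 kg.
That is within the Code Z3 road limit of 2.5 kg.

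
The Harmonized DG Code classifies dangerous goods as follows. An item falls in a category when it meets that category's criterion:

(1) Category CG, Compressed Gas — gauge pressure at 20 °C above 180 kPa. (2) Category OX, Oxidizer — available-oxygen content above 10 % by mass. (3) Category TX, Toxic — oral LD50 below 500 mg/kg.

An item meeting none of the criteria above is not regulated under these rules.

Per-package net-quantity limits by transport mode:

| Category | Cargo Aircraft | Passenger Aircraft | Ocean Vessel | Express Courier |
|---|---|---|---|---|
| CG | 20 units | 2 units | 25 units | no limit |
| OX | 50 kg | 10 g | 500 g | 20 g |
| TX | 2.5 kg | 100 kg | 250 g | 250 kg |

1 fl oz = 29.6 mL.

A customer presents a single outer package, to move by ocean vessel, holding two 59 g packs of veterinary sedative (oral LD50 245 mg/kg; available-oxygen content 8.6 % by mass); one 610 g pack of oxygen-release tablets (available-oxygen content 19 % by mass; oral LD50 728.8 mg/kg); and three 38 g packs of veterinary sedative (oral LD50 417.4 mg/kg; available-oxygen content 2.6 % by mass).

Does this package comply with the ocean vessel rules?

No

Oral LD50 245 mg/kg meets the Category TX criterion (Toxic), so the veterinary sedative is Category TX.
With available-oxygen content 19 % by mass (> 10 % by mass), the oxygen-release tablets fall in Category OX.
The veterinary sedative has oral LD50 417.4 mg/kg, which is < 500 mg/kg, so it is Category TX (Toxic).
Category TX net quantity: (two 59 g packs = 118 g) + (three 38 g packs = 114 g) = 232 g.
232 g is within the ocean vessel limit of 250 g for Category TX.
Category OX quantity: 610 g.
That exceeds the Category OX ocean vessel limit of 500 g.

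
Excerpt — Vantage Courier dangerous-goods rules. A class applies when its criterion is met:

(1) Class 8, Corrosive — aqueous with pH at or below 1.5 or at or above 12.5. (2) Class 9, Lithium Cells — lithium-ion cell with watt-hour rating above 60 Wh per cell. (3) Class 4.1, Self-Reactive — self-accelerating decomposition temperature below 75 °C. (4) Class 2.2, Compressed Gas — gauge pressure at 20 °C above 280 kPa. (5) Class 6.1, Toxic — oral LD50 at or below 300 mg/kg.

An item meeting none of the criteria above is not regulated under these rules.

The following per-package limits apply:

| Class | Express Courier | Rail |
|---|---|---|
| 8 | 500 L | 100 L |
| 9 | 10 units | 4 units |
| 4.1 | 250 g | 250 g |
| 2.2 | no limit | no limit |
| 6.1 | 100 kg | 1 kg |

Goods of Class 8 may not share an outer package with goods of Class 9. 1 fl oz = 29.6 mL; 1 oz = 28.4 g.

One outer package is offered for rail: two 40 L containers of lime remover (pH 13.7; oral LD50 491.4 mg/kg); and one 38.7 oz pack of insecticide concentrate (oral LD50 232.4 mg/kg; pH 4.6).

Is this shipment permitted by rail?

No

The lime remover has pH 13.7, which is ≥ 12.5, so it is Class 8 (Corrosive).
Oral LD50 232.4 mg/kg meets the Class 6.1 criterion (Toxic), so the insecticide concentrate is Class 6.1.
Class 6.1 quantity: one 38.7 oz pack = 1099.08 g.
That exceeds the Class 6.1 rail limit of 1 kg.
Class 8 quantity: two 40 L containers = 80 L.
80 L ≤ 100 L (rail limit, Class 8) — within limit.
The segregation rule (Class 8 with Class 9) does not apply to Class 6.1 with Class 8.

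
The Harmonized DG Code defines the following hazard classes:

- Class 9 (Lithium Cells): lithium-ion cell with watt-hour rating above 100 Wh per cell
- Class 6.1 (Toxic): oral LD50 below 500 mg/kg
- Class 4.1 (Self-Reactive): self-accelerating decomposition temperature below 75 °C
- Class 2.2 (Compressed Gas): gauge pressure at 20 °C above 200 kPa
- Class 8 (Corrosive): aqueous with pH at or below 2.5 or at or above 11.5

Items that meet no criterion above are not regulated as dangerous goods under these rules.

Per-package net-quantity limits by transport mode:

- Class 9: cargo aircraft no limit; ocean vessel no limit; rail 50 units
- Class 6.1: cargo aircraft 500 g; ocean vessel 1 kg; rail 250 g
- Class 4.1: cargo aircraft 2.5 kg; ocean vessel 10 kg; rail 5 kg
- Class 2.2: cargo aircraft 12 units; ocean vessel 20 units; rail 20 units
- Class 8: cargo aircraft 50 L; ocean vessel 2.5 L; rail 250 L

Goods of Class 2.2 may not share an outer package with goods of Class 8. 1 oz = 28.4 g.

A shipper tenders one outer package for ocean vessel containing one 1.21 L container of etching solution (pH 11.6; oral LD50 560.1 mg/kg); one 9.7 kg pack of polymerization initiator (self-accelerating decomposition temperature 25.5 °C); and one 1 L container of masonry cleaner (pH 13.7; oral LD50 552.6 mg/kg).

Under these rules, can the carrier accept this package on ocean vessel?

pH 11.6 meets the Class 8 criterion (Corrosive), so the etching solution is Class 8.
Polymerization initiator: self-accelerating decomposition temperature 25.5 °C < 75 °C → Class 4.1 (Self-Reactive).
With pH 13.7 (≥ 11.5), the masonry cleaner falls in Class 8.
Class 4.1 quantity: 9.7 kg.
9.7 kg is within the ocean vessel limit of 10 kg for Class 4.1.
Total Class 8: 1.21 L + 1 L = 2.21 L.
2.21 L ≤ 2.5 L (ocean vessel limit, Class 8) — within limit.
The segregation rule (Class 2.2 with Class 8) does not apply to Class 4.1 with Class 8.
Every hazard class is within its ocean vessel limit and no segregation rule is violated.

Yes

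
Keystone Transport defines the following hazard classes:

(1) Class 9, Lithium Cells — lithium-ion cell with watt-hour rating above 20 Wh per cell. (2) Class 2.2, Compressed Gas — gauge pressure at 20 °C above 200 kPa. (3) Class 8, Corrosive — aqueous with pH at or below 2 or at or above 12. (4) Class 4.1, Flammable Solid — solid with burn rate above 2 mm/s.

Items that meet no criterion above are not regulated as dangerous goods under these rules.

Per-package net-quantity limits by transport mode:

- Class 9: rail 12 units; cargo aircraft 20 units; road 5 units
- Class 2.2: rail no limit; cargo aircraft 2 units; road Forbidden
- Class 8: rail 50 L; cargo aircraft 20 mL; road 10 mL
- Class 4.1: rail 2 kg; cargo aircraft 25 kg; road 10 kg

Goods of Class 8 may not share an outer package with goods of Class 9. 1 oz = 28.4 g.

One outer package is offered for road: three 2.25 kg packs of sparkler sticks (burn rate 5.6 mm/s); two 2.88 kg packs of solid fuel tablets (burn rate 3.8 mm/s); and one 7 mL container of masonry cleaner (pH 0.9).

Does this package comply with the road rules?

No

Burn rate 5.6 mm/s meets the Class 4.1 criterion (Flammable Solid), so the sparkler sticks are Class 4.1.
Solid fuel tablets: burn rate 3.8 mm/s > 2 mm/s → Class 4.1 (Flammable Solid).
The masonry cleaner has pH 0.9, which is ≤ 2, so it is Class 8 (Corrosive).
Total Class 4.1: (three 2.25 kg packs = 6.75 kg) + (two 2.88 kg packs = 5.76 kg) = 12.51 kg.
That exceeds the Class 4.1 road limit of 10 kg.
Class 8 quantity: 7 mL.
7 mL ≤ 10 mL (road limit, Class 8) — within limit.
The segregation rule (Class 8 with Class 9) does not apply to Class 4.1 with Class 8.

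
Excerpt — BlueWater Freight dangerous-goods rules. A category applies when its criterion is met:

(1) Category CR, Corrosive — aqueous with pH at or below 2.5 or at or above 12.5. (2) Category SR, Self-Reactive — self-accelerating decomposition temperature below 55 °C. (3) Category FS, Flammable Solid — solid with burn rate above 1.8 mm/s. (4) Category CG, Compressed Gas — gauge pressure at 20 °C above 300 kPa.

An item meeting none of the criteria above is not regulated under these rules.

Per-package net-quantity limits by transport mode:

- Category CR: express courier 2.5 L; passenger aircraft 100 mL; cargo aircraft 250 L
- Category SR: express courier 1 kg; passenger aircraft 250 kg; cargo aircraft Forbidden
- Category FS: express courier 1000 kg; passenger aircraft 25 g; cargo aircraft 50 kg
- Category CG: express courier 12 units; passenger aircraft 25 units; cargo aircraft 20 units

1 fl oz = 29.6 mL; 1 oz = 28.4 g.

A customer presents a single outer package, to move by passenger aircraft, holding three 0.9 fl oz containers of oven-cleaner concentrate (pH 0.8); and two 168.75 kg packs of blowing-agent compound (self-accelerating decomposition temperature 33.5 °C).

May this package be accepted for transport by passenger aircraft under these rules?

With pH 0.8 (≤ 2.5), the oven-cleaner concentrate falls in Category CR.
The blowing-agent compound has self-accelerating decomposition temperature 33.5 °C, which is < 55 °C, so it is Category SR (Self-Reactive).
Category CR quantity: three 0.9 fl oz containers = 79.92 mL.
That is within the Category CR passenger aircraft limit of 100 mL.
Category SR quantity: two 168.75 kg packs = 337.5 kg.
337.5 kg exceeds the passenger aircraft limit of 250 kg for Category SR.

No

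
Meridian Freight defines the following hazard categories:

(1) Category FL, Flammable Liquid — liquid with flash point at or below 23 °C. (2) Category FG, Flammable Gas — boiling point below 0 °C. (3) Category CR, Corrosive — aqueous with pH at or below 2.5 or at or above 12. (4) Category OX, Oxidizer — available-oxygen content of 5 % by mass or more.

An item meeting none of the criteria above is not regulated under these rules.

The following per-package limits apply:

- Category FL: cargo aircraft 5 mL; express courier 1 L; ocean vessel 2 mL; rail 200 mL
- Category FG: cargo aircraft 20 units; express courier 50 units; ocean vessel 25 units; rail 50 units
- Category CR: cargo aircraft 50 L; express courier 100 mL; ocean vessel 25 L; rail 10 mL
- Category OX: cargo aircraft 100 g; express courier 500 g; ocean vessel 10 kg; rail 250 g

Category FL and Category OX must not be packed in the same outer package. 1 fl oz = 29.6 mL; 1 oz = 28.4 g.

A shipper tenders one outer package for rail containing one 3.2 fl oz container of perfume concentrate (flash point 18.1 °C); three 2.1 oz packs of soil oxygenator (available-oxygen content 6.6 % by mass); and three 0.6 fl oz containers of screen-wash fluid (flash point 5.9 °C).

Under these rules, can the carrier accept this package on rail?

No

The perfume concentrate has flash point 18.1 °C, which is ≤ 23 °C, so it is Category FL (Flammable Liquid).
The soil oxygenator has available-oxygen content 6.6 % by mass, which is ≥ 5 % by mass, so it is Category OX (Oxidizer).
With flash point 5.9 °C (≤ 23 °C), the screen-wash fluid falls in Category FL.
Total Category FL: (one 3.2 fl oz container = 94.72 mL) + (three 0.6 fl oz containers = 53.28 mL) = 148 mL.
That is within the Category FL rail limit of 200 mL.
Category OX quantity: three 2.1 oz packs = 178.92 g.
178.92 g ≤ 250 g (rail limit, Category OX) — within limit.
Category FL and Category OX may not share an outer package.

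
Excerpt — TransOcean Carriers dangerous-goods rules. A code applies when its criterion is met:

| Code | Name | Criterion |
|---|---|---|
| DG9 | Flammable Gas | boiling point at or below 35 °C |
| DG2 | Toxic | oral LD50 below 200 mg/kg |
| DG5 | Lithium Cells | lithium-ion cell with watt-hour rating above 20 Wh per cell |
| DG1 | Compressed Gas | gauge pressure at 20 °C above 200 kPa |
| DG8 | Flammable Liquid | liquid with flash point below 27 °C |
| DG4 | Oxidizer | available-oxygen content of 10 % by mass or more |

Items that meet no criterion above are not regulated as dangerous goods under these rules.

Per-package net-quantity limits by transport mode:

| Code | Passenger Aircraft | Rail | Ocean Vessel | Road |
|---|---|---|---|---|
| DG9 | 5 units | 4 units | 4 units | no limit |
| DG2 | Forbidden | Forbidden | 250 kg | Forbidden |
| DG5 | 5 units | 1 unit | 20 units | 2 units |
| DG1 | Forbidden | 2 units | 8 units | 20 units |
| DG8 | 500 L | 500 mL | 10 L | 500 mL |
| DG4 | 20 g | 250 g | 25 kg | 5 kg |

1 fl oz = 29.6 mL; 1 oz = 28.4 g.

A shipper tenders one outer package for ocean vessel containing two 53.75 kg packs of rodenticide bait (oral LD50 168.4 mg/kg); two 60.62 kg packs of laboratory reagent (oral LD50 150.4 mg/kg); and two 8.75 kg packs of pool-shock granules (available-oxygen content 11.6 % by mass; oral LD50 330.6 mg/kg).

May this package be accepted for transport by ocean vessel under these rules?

Yes

Oral LD50 168.4 mg/kg meets the Code DG2 criterion (Toxic), so the rodenticide bait is Code DG2.
The laboratory reagent has oral LD50 150.4 mg/kg, which is < 200 mg/kg, so it is Code DG2 (Toxic).
With available-oxygen content 11.6 % by mass (≥ 10 % by mass), the pool-shock granules fall in Code DG4.
Code DG2 net quantity: (two 53.75 kg packs = 107.5 kg) + (two 60.62 kg packs = 121.24 kg) = 228.74 kg.
228.74 kg ≤ 250 kg (ocean vessel limit, Code DG2) — within limit.
Code DG4 quantity: two 8.75 kg packs = 17.5 kg.
17.5 kg ≤ 25 kg (ocean vessel limit, Code DG4) — within limit.
Every hazard code is within its ocean vessel limit and no segregation rule is violated.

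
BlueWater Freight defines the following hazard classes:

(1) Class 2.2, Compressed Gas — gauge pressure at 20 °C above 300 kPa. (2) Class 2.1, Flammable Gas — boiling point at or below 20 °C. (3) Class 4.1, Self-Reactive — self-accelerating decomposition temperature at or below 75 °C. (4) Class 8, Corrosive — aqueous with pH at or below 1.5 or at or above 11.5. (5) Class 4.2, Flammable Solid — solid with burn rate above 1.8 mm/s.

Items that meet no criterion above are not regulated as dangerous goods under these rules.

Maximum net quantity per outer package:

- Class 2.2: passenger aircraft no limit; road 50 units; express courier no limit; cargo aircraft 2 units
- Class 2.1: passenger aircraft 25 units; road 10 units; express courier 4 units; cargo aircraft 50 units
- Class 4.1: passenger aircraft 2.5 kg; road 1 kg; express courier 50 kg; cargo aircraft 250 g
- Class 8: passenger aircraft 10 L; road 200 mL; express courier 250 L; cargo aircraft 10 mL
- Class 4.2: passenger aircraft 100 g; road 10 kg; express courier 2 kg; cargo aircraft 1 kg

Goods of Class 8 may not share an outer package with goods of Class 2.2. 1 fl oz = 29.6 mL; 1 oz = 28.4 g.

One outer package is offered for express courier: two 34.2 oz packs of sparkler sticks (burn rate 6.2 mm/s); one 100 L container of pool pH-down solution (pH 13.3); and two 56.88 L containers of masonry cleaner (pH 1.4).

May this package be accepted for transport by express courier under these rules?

Sparkler sticks: burn rate 6.2 mm/s > 1.8 mm/s → Class 4.2 (Flammable Solid).
The pool pH-down solution has pH 13.3, which is ≥ 11.5, so it is Class 8 (Corrosive).
With pH 1.4 (≤ 1.5), the masonry cleaner falls in Class 8.
Total Class 8: 100 L + (two 56.88 L containers = 113.76 L) = 213.76 L.
213.76 L ≤ 250 L (express courier limit, Class 8) — within limit.
Class 4.2 quantity: two 34.2 oz packs = 1942.56 g.
1942.56 g is within the express courier limit of 2 kg for Class 4.2.
The segregation rule (Class 8 with Class 2.2) does not apply to Class 8 with Class 4.2.
Every hazard class is within its express courier limit and no segregation rule is violated.

Yes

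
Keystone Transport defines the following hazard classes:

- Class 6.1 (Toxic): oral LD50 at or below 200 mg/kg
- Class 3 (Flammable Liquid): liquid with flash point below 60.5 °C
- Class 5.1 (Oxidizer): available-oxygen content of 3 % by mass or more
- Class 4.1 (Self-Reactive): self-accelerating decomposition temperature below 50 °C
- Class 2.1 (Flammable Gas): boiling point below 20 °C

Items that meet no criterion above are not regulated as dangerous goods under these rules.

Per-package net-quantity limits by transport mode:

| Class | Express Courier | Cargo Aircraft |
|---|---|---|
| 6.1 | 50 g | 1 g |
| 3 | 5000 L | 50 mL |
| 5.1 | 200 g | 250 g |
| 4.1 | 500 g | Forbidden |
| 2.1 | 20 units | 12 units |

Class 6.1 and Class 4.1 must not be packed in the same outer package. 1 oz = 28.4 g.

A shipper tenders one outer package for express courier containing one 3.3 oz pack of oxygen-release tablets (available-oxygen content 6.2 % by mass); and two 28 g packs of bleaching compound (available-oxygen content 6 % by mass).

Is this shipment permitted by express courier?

Available-oxygen content 6.2 % by mass meets the Class 5.1 criterion (Oxidizer), so the oxygen-release tablets are Class 5.1.
Bleaching compound: available-oxygen content 6 % by mass ≥ 3 % by mass → Class 5.1 (Oxidizer).
Total Class 5.1: (one 3.3 oz pack = 93.72 g) + (two 28 g packs = 56 g) = 149.72 g.
That is within the Class 5.1 express courier limit of 200 g.

Yes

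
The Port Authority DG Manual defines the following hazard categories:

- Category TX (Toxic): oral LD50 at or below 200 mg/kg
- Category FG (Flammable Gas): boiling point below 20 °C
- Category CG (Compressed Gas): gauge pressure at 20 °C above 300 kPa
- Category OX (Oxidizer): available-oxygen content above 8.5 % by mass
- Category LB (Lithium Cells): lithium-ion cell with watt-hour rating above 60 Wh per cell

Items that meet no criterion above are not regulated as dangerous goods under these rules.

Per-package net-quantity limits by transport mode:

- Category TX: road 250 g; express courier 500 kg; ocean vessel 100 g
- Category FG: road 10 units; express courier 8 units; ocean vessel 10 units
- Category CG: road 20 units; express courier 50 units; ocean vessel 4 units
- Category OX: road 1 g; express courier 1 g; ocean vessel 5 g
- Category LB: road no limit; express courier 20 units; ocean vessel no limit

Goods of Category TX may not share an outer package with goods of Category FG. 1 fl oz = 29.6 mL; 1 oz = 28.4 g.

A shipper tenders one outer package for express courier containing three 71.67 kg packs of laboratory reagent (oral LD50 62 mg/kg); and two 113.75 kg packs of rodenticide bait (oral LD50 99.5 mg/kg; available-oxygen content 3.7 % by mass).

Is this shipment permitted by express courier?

Laboratory reagent: oral LD50 62 mg/kg ≤ 200 mg/kg → Category TX (Toxic).
The rodenticide bait has oral LD50 99.5 mg/kg, which is ≤ 200 mg/kg, so it is Category TX (Toxic).
Category TX net quantity: (three 71.67 kg packs = 215.01 kg) + (two 113.75 kg packs = 227.5 kg) = 442.51 kg.
442.51 kg ≤ 500 kg (express courier limit, Category TX) — within limit.

Yes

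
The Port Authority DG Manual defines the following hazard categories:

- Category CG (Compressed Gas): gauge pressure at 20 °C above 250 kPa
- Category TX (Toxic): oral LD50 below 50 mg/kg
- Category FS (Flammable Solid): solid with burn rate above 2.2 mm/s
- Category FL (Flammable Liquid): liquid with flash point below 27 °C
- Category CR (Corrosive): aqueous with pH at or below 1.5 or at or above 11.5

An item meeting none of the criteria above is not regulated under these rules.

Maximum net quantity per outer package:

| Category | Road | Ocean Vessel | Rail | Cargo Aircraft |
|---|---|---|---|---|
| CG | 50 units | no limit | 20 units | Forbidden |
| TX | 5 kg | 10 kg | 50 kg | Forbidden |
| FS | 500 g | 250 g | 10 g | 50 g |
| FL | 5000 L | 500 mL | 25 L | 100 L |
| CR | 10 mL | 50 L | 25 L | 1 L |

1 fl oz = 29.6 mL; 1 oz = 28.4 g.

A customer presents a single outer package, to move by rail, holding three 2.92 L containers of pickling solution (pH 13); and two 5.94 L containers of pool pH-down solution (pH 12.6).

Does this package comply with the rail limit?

Yes

With pH 13 (≥ 11.5), the pickling solution falls in Category CR.
Pool pH-down solution: pH 12.6 ≥ 11.5 → Category CR (Corrosive).
Category CR net quantity: (three 2.92 L containers = 8.76 L) + (two 5.94 L containers = 11.88 L) = 20.64 L.
20.64 L is within the rail limit of 25 L for Category CR.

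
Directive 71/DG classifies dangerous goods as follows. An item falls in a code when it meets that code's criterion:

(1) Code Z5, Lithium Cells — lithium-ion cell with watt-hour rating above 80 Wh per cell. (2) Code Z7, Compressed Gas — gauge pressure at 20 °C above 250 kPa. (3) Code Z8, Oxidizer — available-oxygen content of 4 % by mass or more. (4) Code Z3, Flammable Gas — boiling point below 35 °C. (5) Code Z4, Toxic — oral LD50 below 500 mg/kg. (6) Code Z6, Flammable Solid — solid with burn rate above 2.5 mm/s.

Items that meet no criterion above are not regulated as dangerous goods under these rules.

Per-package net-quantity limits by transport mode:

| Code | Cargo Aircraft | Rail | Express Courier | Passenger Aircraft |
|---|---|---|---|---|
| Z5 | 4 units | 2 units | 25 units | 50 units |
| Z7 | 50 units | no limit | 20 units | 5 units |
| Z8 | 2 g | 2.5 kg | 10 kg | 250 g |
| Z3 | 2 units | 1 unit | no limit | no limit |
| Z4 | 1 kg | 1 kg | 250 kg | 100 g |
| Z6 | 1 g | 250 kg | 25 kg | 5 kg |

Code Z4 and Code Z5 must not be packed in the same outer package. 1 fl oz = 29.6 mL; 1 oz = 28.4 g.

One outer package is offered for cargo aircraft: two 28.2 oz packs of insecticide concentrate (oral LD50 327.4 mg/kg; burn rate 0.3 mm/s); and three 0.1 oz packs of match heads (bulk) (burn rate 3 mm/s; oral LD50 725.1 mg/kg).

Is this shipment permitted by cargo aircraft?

No

Insecticide concentrate: oral LD50 327.4 mg/kg < 500 mg/kg → Code Z4 (Toxic).
Match heads (bulk): burn rate 3 mm/s > 2.5 mm/s → Code Z6 (Flammable Solid).
Code Z4 quantity: two 28.2 oz packs = 1601.76 g.
1601.76 g > 1 kg (cargo aircraft limit, Code Z4) — over the limit.
Code Z6 quantity: three 0.1 oz packs = 8.52 g.
That exceeds the Code Z6 cargo aircraft limit of 1 g.
The segregation rule (Code Z4 with Code Z5) does not apply to Code Z4 with Code Z6.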